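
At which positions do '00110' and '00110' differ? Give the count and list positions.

Differing positions: none. Hamming distance = 0.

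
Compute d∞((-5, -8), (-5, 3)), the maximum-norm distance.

max(|x_i - y_i|) = max(|-5 - (-5)|, |-8 - 3|) = max(0, 11) = 11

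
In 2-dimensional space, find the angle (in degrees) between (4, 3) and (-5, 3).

With u = (4, 3), v = (-5, 3):
u·v = 4·(-5) + 3·3 = (-20) + 9 = -11.
|u| = √(4² + 3²) = √25, |v| = √((-5)² + 3²) = √34, so |u||v| = √(25·34) = √850.
cos θ = (u·v)/(|u||v|) = -11/√850 ≈ -0.377297
θ = arccos(-0.377297) ≈ 112.17°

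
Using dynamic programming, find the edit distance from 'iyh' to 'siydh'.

Let D[i][j] be the edit distance between the first i characters of 'iyh' and the first j characters of 'siydh', with D[i][0] = i, D[0][j] = j, and D[i][j] = D[i-1][j-1] if the characters match, else 1 + min(D[i-1][j], D[i][j-1], D[i-1][j-1]). Filling the table (rows: prefixes of 'iyh', columns: prefixes of 'siydh'):
     ε  s  i  y  d  h
  ε  0  1  2  3  4  5
  i  1  1  1  2  3  4
  y  2  2  2  1  2  3
  h  3  3  3  2  2  2
The bottom-right entry gives D[3][5] = 2, so no sequence of fewer than 2 edits works. Backtracking through the table gives one optimal edit sequence (2 edits):
  iyh → siyh (ins s @1)
  siyh → siydh (ins d @4)
Edit distance = 2.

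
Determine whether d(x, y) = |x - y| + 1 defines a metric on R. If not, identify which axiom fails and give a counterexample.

No. d fails identity of indiscernibles (specifically d(x,x) = 0): d(-4, -4) = |-4 - (-4)| + 1 = 0 + 1 = 1 ≠ 0.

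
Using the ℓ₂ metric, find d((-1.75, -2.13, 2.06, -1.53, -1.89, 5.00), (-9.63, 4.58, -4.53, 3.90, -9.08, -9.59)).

√(Σ(x_i - y_i)²) = √((-1.75 - (-9.63))² + (-2.13 - 4.58)² + (2.06 - (-4.53))² + (-1.53 - 3.9)² + (-1.89 - (-9.08))² + (5 - (-9.59))²)
= √(7.88² + (-6.71)² + 6.59² + (-5.43)² + 7.19² + 14.59²) = √(62.0944 + 45.0241 + 43.4281 + 29.4849 + 51.6961 + 212.8681) = √444.5957 ≈ 21.0854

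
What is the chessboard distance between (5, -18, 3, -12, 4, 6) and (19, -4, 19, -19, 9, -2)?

max(|x_i - y_i|) = max(|5 - 19|, |-18 - (-4)|, |3 - 19|, |-12 - (-19)|, |4 - 9|, |6 - (-2)|) = max(14, 14, 16, 7, 5, 8) = 16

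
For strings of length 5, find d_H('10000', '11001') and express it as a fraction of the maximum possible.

Differing positions: 2, 5. Hamming distance = 2. The maximum possible Hamming distance for length-5 strings is 5, so d_H/5 = 2/5 = 0.4.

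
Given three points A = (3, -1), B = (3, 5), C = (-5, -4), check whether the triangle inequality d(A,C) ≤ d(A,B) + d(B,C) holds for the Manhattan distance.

d(A,B) = 0 + 6 = 6, d(B,C) = 8 + 9 = 17, d(A,C) = 8 + 3 = 11.
d(A,C) = 11 ≤ 6 + 17 = 23. Triangle inequality is satisfied.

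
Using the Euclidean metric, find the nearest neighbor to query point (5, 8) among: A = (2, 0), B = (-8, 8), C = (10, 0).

Distances: d(A) ≈ 8.544, d(B) = 13, d(C) ≈ 9.434. Nearest: A = (2, 0) with distance 8.544.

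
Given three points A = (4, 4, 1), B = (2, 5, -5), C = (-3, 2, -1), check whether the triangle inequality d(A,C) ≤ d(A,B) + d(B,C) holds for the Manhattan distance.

d(A,B) = 2 + 1 + 6 = 9, d(B,C) = 5 + 3 + 4 = 12, d(A,C) = 7 + 2 + 2 = 11.
d(A,C) = 11 ≤ 9 + 12 = 21. Triangle inequality is satisfied.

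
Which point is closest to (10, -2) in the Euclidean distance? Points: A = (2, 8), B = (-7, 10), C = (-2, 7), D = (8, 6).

Distances: d(A) ≈ 12.8062, d(B) ≈ 20.8087, d(C) = 15, d(D) ≈ 8.2462. Nearest: D = (8, 6) with distance 8.2462.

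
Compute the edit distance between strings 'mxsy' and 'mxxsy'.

Let D[i][j] be the edit distance between the first i characters of 'mxsy' and the first j characters of 'mxxsy', with D[i][0] = i, D[0][j] = j, and D[i][j] = D[i-1][j-1] if the characters match, else 1 + min(D[i-1][j], D[i][j-1], D[i-1][j-1]). Filling the table (rows: prefixes of 'mxsy', columns: prefixes of 'mxxsy'):
     ε  m  x  x  s  y
  ε  0  1  2  3  4  5
  m  1  0  1  2  3  4
  x  2  1  0  1  2  3
  s  3  2  1  1  1  2
  y  4  3  2  2  2  1
The bottom-right entry gives D[4][5] = 1, so no sequence of fewer than 1 edit works. Backtracking through the table gives one optimal edit sequence (1 edit):
  mxsy → mxxsy (ins x @2)
Edit distance = 1.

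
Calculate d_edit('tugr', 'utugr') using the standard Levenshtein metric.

Let D[i][j] be the edit distance between the first i characters of 'tugr' and the first j characters of 'utugr', with D[i][0] = i, D[0][j] = j, and D[i][j] = D[i-1][j-1] if the characters match, else 1 + min(D[i-1][j], D[i][j-1], D[i-1][j-1]). Filling the table (rows: prefixes of 'tugr', columns: prefixes of 'utugr'):
     ε  u  t  u  g  r
  ε  0  1  2  3  4  5
  t  1  1  1  2  3  4
  u  2  1  2  1  2  3
  g  3  2  2  2  1  2
  r  4  3  3  3  2  1
The bottom-right entry gives D[4][5] = 1, so no sequence of fewer than 1 edit works. Backtracking through the table gives one optimal edit sequence (1 edit):
  tugr → utugr (ins u @1)
Edit distance = 1.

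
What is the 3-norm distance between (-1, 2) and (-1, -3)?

(Σ|x_i - y_i|^3)^(1/3) = (|-1 - (-1)|^3 + |2 - (-3)|^3)^(1/3)
= (0^3 + 5^3)^(1/3) = (0 + 125)^(1/3) = (125)^(1/3) = 5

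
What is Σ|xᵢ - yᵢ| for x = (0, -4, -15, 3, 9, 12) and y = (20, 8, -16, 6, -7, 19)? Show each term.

Σ|x_i - y_i| = |0 - 20| + |-4 - 8| + |-15 - (-16)| + |3 - 6| + |9 - (-7)| + |12 - 19| = 20 + 12 + 1 + 3 + 16 + 7 = 59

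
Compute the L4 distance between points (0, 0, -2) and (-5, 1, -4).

(Σ|x_i - y_i|^4)^(1/4) = (|0 - (-5)|^4 + |0 - 1|^4 + |-2 - (-4)|^4)^(1/4)
= (5^4 + 1^4 + 2^4)^(1/4) = (625 + 1 + 16)^(1/4) = (642)^(1/4) ≈ 5.0337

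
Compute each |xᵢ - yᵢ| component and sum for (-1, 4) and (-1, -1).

Σ|x_i - y_i| = |-1 - (-1)| + |4 - (-1)| = 0 + 5 = 5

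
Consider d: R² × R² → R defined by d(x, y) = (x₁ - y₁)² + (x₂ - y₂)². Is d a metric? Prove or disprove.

No. The squared Euclidean distance fails the triangle inequality. Counterexample: x = (0, 0), y = (5, 5), z = (10, 10). d(x,z) = 10² + 10² = 200, but d(x,y) + d(y,z) = (5² + 5²) + (5² + 5²) = 50 + 50 = 100. Since 200 > 100, the triangle inequality is violated. (Note: √d, the ordinary Euclidean distance, IS a metric.)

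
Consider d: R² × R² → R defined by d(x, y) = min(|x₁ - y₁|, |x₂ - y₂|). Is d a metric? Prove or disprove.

No. d fails identity of indiscernibles: take x = (2, 0) and y = (2, 2). Then d(x,y) = min(|2 - 2|, |0 - 2|) = min(0, 2) = 0, yet x ≠ y.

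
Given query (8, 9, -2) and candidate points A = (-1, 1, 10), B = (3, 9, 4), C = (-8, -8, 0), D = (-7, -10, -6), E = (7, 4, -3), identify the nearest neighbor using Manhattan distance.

Distances: d(A) = 29, d(B) = 11, d(C) = 35, d(D) = 38, d(E) = 7. Nearest: E = (7, 4, -3) with distance 7.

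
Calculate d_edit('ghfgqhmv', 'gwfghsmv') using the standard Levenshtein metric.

Let D[i][j] be the edit distance between the first i characters of 'ghfgqhmv' and the first j characters of 'gwfghsmv', with D[i][0] = i, D[0][j] = j, and D[i][j] = D[i-1][j-1] if the characters match, else 1 + min(D[i-1][j], D[i][j-1], D[i-1][j-1]). Filling the table (rows: prefixes of 'ghfgqhmv', columns: prefixes of 'gwfghsmv'):
     ε  g  w  f  g  h  s  m  v
  ε  0  1  2  3  4  5  6  7  8
  g  1  0  1  2  3  4  5  6  7
  h  2  1  1  2  3  3  4  5  6
  f  3  2  2  1  2  3  4  5  6
  g  4  3  3  2  1  2  3  4  5
  q  5  4  4  3  2  2  3  4  5
  h  6  5  5  4  3  2  3  4  5
  m  7  6  6  5  4  3  3  3  4
  v  8  7  7  6  5  4  4  4  3
The bottom-right entry gives D[8][8] = 3, so no sequence of fewer than 3 edits works. Backtracking through the table gives one optimal edit sequence (3 edits):
  ghfgqhmv → gwfgqhmv (sub h→w @2)
  gwfgqhmv → gwfghhmv (sub q→h @5)
  gwfghhmv → gwfghsmv (sub h→s @6)
Edit distance = 3.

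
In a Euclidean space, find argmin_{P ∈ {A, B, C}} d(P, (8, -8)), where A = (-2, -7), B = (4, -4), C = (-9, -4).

Distances: d(A) ≈ 10.0499, d(B) ≈ 5.6569, d(C) ≈ 17.4642. Nearest: B = (4, -4) with distance 5.6569.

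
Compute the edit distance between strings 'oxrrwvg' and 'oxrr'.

Let D[i][j] be the edit distance between the first i characters of 'oxrrwvg' and the first j characters of 'oxrr', with D[i][0] = i, D[0][j] = j, and D[i][j] = D[i-1][j-1] if the characters match, else 1 + min(D[i-1][j], D[i][j-1], D[i-1][j-1]). Filling the table (rows: prefixes of 'oxrrwvg', columns: prefixes of 'oxrr'):
     ε  o  x  r  r
  ε  0  1  2  3  4
  o  1  0  1  2  3
  x  2  1  0  1  2
  r  3  2  1  0  1
  r  4  3  2  1  0
  w  5  4  3  2  1
  v  6  5  4  3  2
  g  7  6  5  4  3
The bottom-right entry gives D[7][4] = 3, so no sequence of fewer than 3 edits works. Backtracking through the table gives one optimal edit sequence (3 edits):
  oxrrwvg → oxrrvg (del w @5)
  oxrrvg → oxrrg (del v @5)
  oxrrg → oxrr (del g @5)
Edit distance = 3.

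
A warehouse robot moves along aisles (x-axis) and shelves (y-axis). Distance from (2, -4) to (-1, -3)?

Σ|x_i - y_i| = |2 - (-1)| + |-4 - (-3)| = 3 + 1 = 4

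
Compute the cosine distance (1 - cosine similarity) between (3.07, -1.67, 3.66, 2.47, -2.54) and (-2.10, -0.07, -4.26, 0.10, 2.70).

With u = (3.07, -1.67, 3.66, 2.47, -2.54), v = (-2.10, -0.07, -4.26, 0.10, 2.70):
u·v = 3.07·(-2.1) + (-1.67)·(-0.07) + 3.66·(-4.26) + 2.47·0.1 + (-2.54)·2.7 = (-6.447) + 0.1169 + (-15.5916) + 0.247 + (-6.858) = -28.5327.
|u| = √(3.07² + (-1.67)² + 3.66² + 2.47² + (-2.54)²) = √(9.4249 + 2.7889 + 13.3956 + 6.1009 + 6.4516) = √38.1619, |v| = √((-2.1)² + (-0.07)² + (-4.26)² + 0.1² + 2.7²) = √(4.41 + 0.0049 + 18.1476 + 0.01 + 7.29) = √29.8625.
cos θ = (u·v)/(|u||v|) = -28.5327/(√38.1619·√29.8625) ≈ -0.8452
Cosine distance = 1 - cos θ ≈ 1 - (-0.8452) = 1.8452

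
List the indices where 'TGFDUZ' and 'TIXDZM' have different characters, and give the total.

Differing positions: 2, 3, 5, 6. Hamming distance = 4.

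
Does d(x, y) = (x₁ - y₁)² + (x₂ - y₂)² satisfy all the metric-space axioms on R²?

No. The squared Euclidean distance fails the triangle inequality. Counterexample: x = (0, 0), y = (4, 1), z = (8, 2). d(x,z) = 8² + 2² = 68, but d(x,y) + d(y,z) = (4² + 1²) + (4² + 1²) = 17 + 17 = 34. Since 68 > 34, the triangle inequality is violated. (Note: √d, the ordinary Euclidean distance, IS a metric.)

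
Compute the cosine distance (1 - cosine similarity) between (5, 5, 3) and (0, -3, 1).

With u = (5, 5, 3), v = (0, -3, 1):
u·v = 5·0 + 5·(-3) + 3·1 = 0 + (-15) + 3 = -12.
|u| = √(5² + 5² + 3²) = √59, |v| = √(0² + (-3)² + 1²) = √10, so |u||v| = √(59·10) = √590.
cos θ = (u·v)/(|u||v|) = -12/√590 ≈ -0.494
Cosine distance = 1 - cos θ ≈ 1 - (-0.494) = 1.494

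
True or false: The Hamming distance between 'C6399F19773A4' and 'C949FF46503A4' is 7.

Differing positions: 2, 3, 5, 7, 8, 9, 10. Hamming distance = 7, so the claim is true.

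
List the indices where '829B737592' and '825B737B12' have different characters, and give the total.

Differing positions: 3, 8, 9. Hamming distance = 3.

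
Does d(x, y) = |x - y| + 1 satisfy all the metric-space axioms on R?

No. d fails identity of indiscernibles (specifically d(x,x) = 0): d(-3, -3) = |-3 - (-3)| + 1 = 0 + 1 = 1 ≠ 0.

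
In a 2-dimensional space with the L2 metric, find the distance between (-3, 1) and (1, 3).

(Σ|x_i - y_i|^2)^(1/2) = (|-3 - 1|^2 + |1 - 3|^2)^(1/2)
= (4^2 + 2^2)^(1/2) = (16 + 4)^(1/2) = (20)^(1/2) ≈ 4.4721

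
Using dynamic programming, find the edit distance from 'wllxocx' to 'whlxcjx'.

Let D[i][j] be the edit distance between the first i characters of 'wllxocx' and the first j characters of 'whlxcjx', with D[i][0] = i, D[0][j] = j, and D[i][j] = D[i-1][j-1] if the characters match, else 1 + min(D[i-1][j], D[i][j-1], D[i-1][j-1]). Filling the table (rows: prefixes of 'wllxocx', columns: prefixes of 'whlxcjx'):
     ε  w  h  l  x  c  j  x
  ε  0  1  2  3  4  5  6  7
  w  1  0  1  2  3  4  5  6
  l  2  1  1  1  2  3  4  5
  l  3  2  2  1  2  3  4  5
  x  4  3  3  2  1  2  3  4
  o  5  4  4  3  2  2  3  4
  c  6  5  5  4  3  2  3  4
  x  7  6  6  5  4  3  3  3
The bottom-right entry gives D[7][7] = 3, so no sequence of fewer than 3 edits works. Backtracking through the table gives one optimal edit sequence (3 edits):
  wllxocx → whlxocx (sub l→h @2)
  whlxocx → whlxccx (sub o→c @5)
  whlxccx → whlxcjx (sub c→j @6)
Edit distance = 3.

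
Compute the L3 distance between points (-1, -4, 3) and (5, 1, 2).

(Σ|x_i - y_i|^3)^(1/3) = (|-1 - 5|^3 + |-4 - 1|^3 + |3 - 2|^3)^(1/3)
= (6^3 + 5^3 + 1^3)^(1/3) = (216 + 125 + 1)^(1/3) = (342)^(1/3) ≈ 6.9932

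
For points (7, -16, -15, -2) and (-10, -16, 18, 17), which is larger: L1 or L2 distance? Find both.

L1 = |7 - (-10)| + |-16 - (-16)| + |-15 - 18| + |-2 - 17| = 17 + 0 + 33 + 19 = 69
L2 = √(17² + 0² + 33² + 19²) = √1739 ≈ 41.7013
L1 ≥ L2 always (equality iff movement is along one axis); L1 > L2 here.
Ratio L1/L2 = 69/√1739 ≈ 1.6546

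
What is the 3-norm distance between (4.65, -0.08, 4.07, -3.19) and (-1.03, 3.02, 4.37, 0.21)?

(Σ|x_i - y_i|^3)^(1/3) = (|4.65 - (-1.03)|^3 + |-0.08 - 3.02|^3 + |4.07 - 4.37|^3 + |-3.19 - 0.21|^3)^(1/3)
= (5.68^3 + 3.1^3 + 0.3^3 + 3.4^3)^(1/3) ≈ (183.2504 + 29.791 + 0.027 + 39.304)^(1/3) = (252.3724)^(1/3) ≈ 6.3195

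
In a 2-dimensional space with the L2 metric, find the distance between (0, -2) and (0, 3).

(Σ|x_i - y_i|^2)^(1/2) = (|0 - 0|^2 + |-2 - 3|^2)^(1/2)
= (0^2 + 5^2)^(1/2) = (0 + 25)^(1/2) = (25)^(1/2) = 5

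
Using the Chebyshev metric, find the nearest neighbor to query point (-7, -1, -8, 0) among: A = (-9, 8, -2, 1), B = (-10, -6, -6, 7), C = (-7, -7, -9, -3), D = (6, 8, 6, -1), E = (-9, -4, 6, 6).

Distances: d(A) = 9, d(B) = 7, d(C) = 6, d(D) = 14, d(E) = 14. Nearest: C = (-7, -7, -9, -3) with distance 6.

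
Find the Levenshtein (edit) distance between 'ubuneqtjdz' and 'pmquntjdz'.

Let D[i][j] be the edit distance between the first i characters of 'ubuneqtjdz' and the first j characters of 'pmquntjdz', with D[i][0] = i, D[0][j] = j, and D[i][j] = D[i-1][j-1] if the characters match, else 1 + min(D[i-1][j], D[i][j-1], D[i-1][j-1]). Filling the table (rows: prefixes of 'ubuneqtjdz', columns: prefixes of 'pmquntjdz'):
     ε  p  m  q  u  n  t  j  d  z
  ε  0  1  2  3  4  5  6  7  8  9
  u  1  1  2  3  3  4  5  6  7  8
  b  2  2  2  3  4  4  5  6  7  8
  u  3  3  3  3  3  4  5  6  7  8
  n  4  4  4  4  4  3  4  5  6  7
  e  5  5  5  5  5  4  4  5  6  7
  q  6  6  6  5  6  5  5  5  6  7
  t  7  7  7  6  6  6  5  6  6  7
  j  8  8  8  7  7  7  6  5  6  7
  d  9  9  9  8  8  8  7  6  5  6
  z 10 10 10  9  9  9  8  7  6  5
The bottom-right entry gives D[10][9] = 5, so no sequence of fewer than 5 edits works. Backtracking through the table gives one optimal edit sequence (5 edits):
  ubuneqtjdz → pubuneqtjdz (ins p @1)
  pubuneqtjdz → pmbuneqtjdz (sub u→m @2)
  pmbuneqtjdz → pmquneqtjdz (sub b→q @3)
  pmquneqtjdz → pmqunqtjdz (del e @6)
  pmqunqtjdz → pmquntjdz (del q @6)
Edit distance = 5.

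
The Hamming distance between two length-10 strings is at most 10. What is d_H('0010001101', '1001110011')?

Differing positions: 1, 3, 4, 5, 6, 7, 8, 9. Hamming distance = 8. The maximum possible Hamming distance for length-10 strings is 10, so d_H/10 = 8/10 = 0.8.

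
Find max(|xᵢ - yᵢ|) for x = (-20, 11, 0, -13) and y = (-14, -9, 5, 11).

max(|x_i - y_i|) = max(|-20 - (-14)|, |11 - (-9)|, |0 - 5|, |-13 - 11|) = max(6, 20, 5, 24) = 24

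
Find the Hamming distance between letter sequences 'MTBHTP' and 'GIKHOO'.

Differing positions: 1, 2, 3, 5, 6. Hamming distance = 5.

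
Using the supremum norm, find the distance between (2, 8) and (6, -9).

max(|x_i - y_i|) = max(|2 - 6|, |8 - (-9)|) = max(4, 17) = 17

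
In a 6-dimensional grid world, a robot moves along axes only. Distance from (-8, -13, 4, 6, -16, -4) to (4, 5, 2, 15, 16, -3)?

Σ|x_i - y_i| = |-8 - 4| + |-13 - 5| + |4 - 2| + |6 - 15| + |-16 - 16| + |-4 - (-3)| = 12 + 18 + 2 + 9 + 32 + 1 = 74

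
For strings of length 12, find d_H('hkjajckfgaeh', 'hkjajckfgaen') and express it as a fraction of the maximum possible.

Differing positions: 12. Hamming distance = 1. The maximum possible Hamming distance for length-12 strings is 12, so d_H/12 = 1/12 ≈ 0.0833.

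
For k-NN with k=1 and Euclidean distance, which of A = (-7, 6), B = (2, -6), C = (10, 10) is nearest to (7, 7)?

Distances: d(A) ≈ 14.0357, d(B) ≈ 13.9284, d(C) ≈ 4.2426. Nearest: C = (10, 10) with distance 4.2426.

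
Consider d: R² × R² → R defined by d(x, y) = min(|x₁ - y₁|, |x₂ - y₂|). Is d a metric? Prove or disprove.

No. d fails identity of indiscernibles: take x = (3, 0) and y = (3, 1). Then d(x,y) = min(|3 - 3|, |0 - 1|) = min(0, 1) = 0, yet x ≠ y.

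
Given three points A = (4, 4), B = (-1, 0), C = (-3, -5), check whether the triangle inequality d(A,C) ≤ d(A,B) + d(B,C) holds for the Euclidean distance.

d(A,B) = √(5² + 4²) = √41 ≈ 6.4031, d(B,C) = √(2² + 5²) = √29 ≈ 5.3852, d(A,C) = √(7² + 9²) = √130 ≈ 11.4018.
d(A,C) ≈ 11.4018 ≤ 6.4031 + 5.3852 = 11.7883. Triangle inequality is satisfied.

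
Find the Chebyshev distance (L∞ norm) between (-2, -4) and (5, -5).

max(|x_i - y_i|) = max(|-2 - 5|, |-4 - (-5)|) = max(7, 1) = 7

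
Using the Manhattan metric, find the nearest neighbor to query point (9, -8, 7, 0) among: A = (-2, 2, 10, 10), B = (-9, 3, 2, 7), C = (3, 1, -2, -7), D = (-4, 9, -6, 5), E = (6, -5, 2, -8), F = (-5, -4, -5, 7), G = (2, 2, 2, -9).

Distances: d(A) = 34, d(B) = 41, d(C) = 31, d(D) = 48, d(E) = 19, d(F) = 37, d(G) = 31. Nearest: E = (6, -5, 2, -8) with distance 19.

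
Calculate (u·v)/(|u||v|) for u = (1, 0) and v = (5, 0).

With u = (1, 0), v = (5, 0):
u·v = 1·5 + 0·0 = 5 + 0 = 5.
|u| = √(1² + 0²) = √1, |v| = √(5² + 0²) = √25, so |u||v| = √(1·25) = √25 = 5.
cos θ = (u·v)/(|u||v|) = 5/5 = 1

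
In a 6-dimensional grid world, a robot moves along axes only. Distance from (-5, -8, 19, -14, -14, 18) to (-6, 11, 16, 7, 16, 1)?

Σ|x_i - y_i| = |-5 - (-6)| + |-8 - 11| + |19 - 16| + |-14 - 7| + |-14 - 16| + |18 - 1| = 1 + 19 + 3 + 21 + 30 + 17 = 91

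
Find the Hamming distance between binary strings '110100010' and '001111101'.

Differing positions: 1, 2, 3, 5, 6, 7, 8, 9. Hamming distance = 8.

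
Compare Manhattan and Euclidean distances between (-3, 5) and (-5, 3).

L1 = |-3 - (-5)| + |5 - 3| = 2 + 2 = 4
L2 = √(2² + 2²) = √8 ≈ 2.8284
L1 ≥ L2 always (equality iff movement is along one axis); L1 > L2 here.
Ratio L1/L2 = 4/√8 ≈ 1.4142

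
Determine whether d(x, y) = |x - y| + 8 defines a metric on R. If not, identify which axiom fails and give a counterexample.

No. d fails identity of indiscernibles (specifically d(x,x) = 0): d(0, 0) = |0 - 0| + 8 = 0 + 8 = 8 ≠ 0.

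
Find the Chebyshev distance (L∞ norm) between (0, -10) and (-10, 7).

max(|x_i - y_i|) = max(|0 - (-10)|, |-10 - 7|) = max(10, 17) = 17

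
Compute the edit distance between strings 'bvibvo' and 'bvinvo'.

Let D[i][j] be the edit distance between the first i characters of 'bvibvo' and the first j characters of 'bvinvo', with D[i][0] = i, D[0][j] = j, and D[i][j] = D[i-1][j-1] if the characters match, else 1 + min(D[i-1][j], D[i][j-1], D[i-1][j-1]). Filling the table (rows: prefixes of 'bvibvo', columns: prefixes of 'bvinvo'):
     ε  b  v  i  n  v  o
  ε  0  1  2  3  4  5  6
  b  1  0  1  2  3  4  5
  v  2  1  0  1  2  3  4
  i  3  2  1  0  1  2  3
  b  4  3  2  1  1  2  3
  v  5  4  3  2  2  1  2
  o  6  5  4  3  3  2  1
The bottom-right entry gives D[6][6] = 1, so no sequence of fewer than 1 edit works. Backtracking through the table gives one optimal edit sequence (1 edit):
  bvibvo → bvinvo (sub b→n @4)
Edit distance = 1.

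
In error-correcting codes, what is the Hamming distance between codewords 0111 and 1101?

Differing positions: 1, 3. Hamming distance = 2.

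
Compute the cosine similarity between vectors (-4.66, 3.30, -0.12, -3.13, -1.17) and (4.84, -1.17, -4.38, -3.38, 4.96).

With u = (-4.66, 3.30, -0.12, -3.13, -1.17), v = (4.84, -1.17, -4.38, -3.38, 4.96):
u·v = (-4.66)·4.84 + 3.3·(-1.17) + (-0.12)·(-4.38) + (-3.13)·(-3.38) + (-1.17)·4.96 = (-22.5544) + (-3.861) + 0.5256 + 10.5794 + (-5.8032) = -21.1136.
|u| = √((-4.66)² + 3.3² + (-0.12)² + (-3.13)² + (-1.17)²) = √(21.7156 + 10.89 + 0.0144 + 9.7969 + 1.3689) = √43.7858, |v| = √(4.84² + (-1.17)² + (-4.38)² + (-3.38)² + 4.96²) = √(23.4256 + 1.3689 + 19.1844 + 11.4244 + 24.6016) = √80.0049.
cos θ = (u·v)/(|u||v|) = -21.1136/(√43.7858·√80.0049) ≈ -0.3567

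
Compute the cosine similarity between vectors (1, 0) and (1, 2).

With u = (1, 0), v = (1, 2):
u·v = 1·1 + 0·2 = 1 + 0 = 1.
|u| = √(1² + 0²) = √1, |v| = √(1² + 2²) = √5, so |u||v| = √(1·5) = √5.
cos θ = (u·v)/(|u||v|) = 1/√5 ≈ 0.4472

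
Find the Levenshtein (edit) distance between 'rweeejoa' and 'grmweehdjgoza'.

Let D[i][j] be the edit distance between the first i characters of 'rweeejoa' and the first j characters of 'grmweehdjgoza', with D[i][0] = i, D[0][j] = j, and D[i][j] = D[i-1][j-1] if the characters match, else 1 + min(D[i-1][j], D[i][j-1], D[i-1][j-1]). Filling the table (rows: prefixes of 'rweeejoa', columns: prefixes of 'grmweehdjgoza'):
     ε  g  r  m  w  e  e  h  d  j  g  o  z  a
  ε  0  1  2  3  4  5  6  7  8  9 10 11 12 13
  r  1  1  1  2  3  4  5  6  7  8  9 10 11 12
  w  2  2  2  2  2  3  4  5  6  7  8  9 10 11
  e  3  3  3  3  3  2  3  4  5  6  7  8  9 10
  e  4  4  4  4  4  3  2  3  4  5  6  7  8  9
  e  5  5  5  5  5  4  3  3  4  5  6  7  8  9
  j  6  6  6  6  6  5  4  4  4  4  5  6  7  8
  o  7  7  7  7  7  6  5  5  5  5  5  5  6  7
  a  8  8  8  8  8  7  6  6  6  6  6  6  6  6
The bottom-right entry gives D[8][13] = 6, so no sequence of fewer than 6 edits works. Backtracking through the table gives one optimal edit sequence (6 edits):
  rweeejoa → grweeejoa (ins g @1)
  grweeejoa → grmweeejoa (ins m @3)
  grmweeejoa → grmweehejoa (ins h @7)
  grmweehejoa → grmweehdjoa (sub e→d @8)
  grmweehdjoa → grmweehdjgoa (ins g @10)
  grmweehdjgoa → grmweehdjgoza (ins z @12)
Edit distance = 6.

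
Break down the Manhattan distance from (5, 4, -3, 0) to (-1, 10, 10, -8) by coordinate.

Σ|x_i - y_i| = |5 - (-1)| + |4 - 10| + |-3 - 10| + |0 - (-8)| = 6 + 6 + 13 + 8 = 33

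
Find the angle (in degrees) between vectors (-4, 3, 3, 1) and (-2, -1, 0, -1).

With u = (-4, 3, 3, 1), v = (-2, -1, 0, -1):
u·v = (-4)·(-2) + 3·(-1) + 3·0 + 1·(-1) = 8 + (-3) + 0 + (-1) = 4.
|u| = √((-4)² + 3² + 3² + 1²) = √35, |v| = √((-2)² + (-1)² + 0² + (-1)²) = √6, so |u||v| = √(35·6) = √210.
cos θ = (u·v)/(|u||v|) = 4/√210 ≈ 0.276026
θ = arccos(0.276026) ≈ 73.98°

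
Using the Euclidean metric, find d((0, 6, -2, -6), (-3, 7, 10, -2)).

√(Σ(x_i - y_i)²) = √((0 - (-3))² + (6 - 7)² + (-2 - 10)² + (-6 - (-2))²)
= √(3² + (-1)² + (-12)² + (-4)²) = √(9 + 1 + 144 + 16) = √170 ≈ 13.0384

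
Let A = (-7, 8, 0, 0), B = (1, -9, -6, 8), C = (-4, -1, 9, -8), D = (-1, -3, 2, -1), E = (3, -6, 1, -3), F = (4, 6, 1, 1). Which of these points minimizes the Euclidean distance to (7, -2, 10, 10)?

Distances: d(A) ≈ 22.2711, d(B) ≈ 18.5742, d(C) ≈ 21.1424, d(D) ≈ 15.8114, d(E) ≈ 16.7929, d(F) ≈ 15.3297. Nearest: F = (4, 6, 1, 1) with distance 15.3297.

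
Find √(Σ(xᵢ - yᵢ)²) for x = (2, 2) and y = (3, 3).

√(Σ(x_i - y_i)²) = √((2 - 3)² + (2 - 3)²)
= √((-1)² + (-1)²) = √(1 + 1) = √2 ≈ 1.4142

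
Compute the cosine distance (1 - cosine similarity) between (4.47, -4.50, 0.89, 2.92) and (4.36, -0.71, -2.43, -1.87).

With u = (4.47, -4.50, 0.89, 2.92), v = (4.36, -0.71, -2.43, -1.87):
u·v = 4.47·4.36 + (-4.5)·(-0.71) + 0.89·(-2.43) + 2.92·(-1.87) = 19.4892 + 3.195 + (-2.1627) + (-5.4604) = 15.0611.
|u| = √(4.47² + (-4.5)² + 0.89² + 2.92²) = √(19.9809 + 20.25 + 0.7921 + 8.5264) = √49.5494, |v| = √(4.36² + (-0.71)² + (-2.43)² + (-1.87)²) = √(19.0096 + 0.5041 + 5.9049 + 3.4969) = √28.9155.
cos θ = (u·v)/(|u||v|) = 15.0611/(√49.5494·√28.9155) ≈ 0.3979
Cosine distance = 1 - cos θ ≈ 1 - 0.3979 = 0.6021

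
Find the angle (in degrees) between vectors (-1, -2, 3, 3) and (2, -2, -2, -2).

With u = (-1, -2, 3, 3), v = (2, -2, -2, -2):
u·v = (-1)·2 + (-2)·(-2) + 3·(-2) + 3·(-2) = (-2) + 4 + (-6) + (-6) = -10.
|u| = √((-1)² + (-2)² + 3² + 3²) = √23, |v| = √(2² + (-2)² + (-2)² + (-2)²) = √16, so |u||v| = √(23·16) = √368.
cos θ = (u·v)/(|u||v|) = -10/√368 ≈ -0.521286
θ = arccos(-0.521286) ≈ 121.42°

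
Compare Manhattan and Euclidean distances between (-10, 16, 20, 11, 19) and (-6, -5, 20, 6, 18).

L1 = |-10 - (-6)| + |16 - (-5)| + |20 - 20| + |11 - 6| + |19 - 18| = 4 + 21 + 0 + 5 + 1 = 31
L2 = √(4² + 21² + 0² + 5² + 1²) = √483 ≈ 21.9773
L1 ≥ L2 always (equality iff movement is along one axis); L1 > L2 here.
Ratio L1/L2 = 31/√483 ≈ 1.4105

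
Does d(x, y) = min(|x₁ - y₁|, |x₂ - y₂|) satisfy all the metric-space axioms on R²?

No. d fails identity of indiscernibles: take x = (-3, 0) and y = (-3, 1). Then d(x,y) = min(|-3 - (-3)|, |0 - 1|) = min(0, 1) = 0, yet x ≠ y.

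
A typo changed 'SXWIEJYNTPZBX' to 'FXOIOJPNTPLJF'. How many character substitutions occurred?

Differing positions: 1, 3, 5, 7, 11, 12, 13. Hamming distance = 7.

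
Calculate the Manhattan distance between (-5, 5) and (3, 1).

Σ|x_i - y_i| = |-5 - 3| + |5 - 1| = 8 + 4 = 12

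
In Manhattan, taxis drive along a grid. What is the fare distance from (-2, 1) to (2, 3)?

Σ|x_i - y_i| = |-2 - 2| + |1 - 3| = 4 + 2 = 6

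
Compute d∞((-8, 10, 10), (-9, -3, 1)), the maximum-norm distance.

max(|x_i - y_i|) = max(|-8 - (-9)|, |10 - (-3)|, |10 - 1|) = max(1, 13, 9) = 13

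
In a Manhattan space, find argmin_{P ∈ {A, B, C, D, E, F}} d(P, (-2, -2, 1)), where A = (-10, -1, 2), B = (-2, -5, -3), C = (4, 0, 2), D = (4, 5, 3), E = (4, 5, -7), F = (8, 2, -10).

Distances: d(A) = 10, d(B) = 7, d(C) = 9, d(D) = 15, d(E) = 21, d(F) = 25. Nearest: B = (-2, -5, -3) with distance 7.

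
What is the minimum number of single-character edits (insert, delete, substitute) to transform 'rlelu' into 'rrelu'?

Let D[i][j] be the edit distance between the first i characters of 'rlelu' and the first j characters of 'rrelu', with D[i][0] = i, D[0][j] = j, and D[i][j] = D[i-1][j-1] if the characters match, else 1 + min(D[i-1][j], D[i][j-1], D[i-1][j-1]). Filling the table (rows: prefixes of 'rlelu', columns: prefixes of 'rrelu'):
     ε  r  r  e  l  u
  ε  0  1  2  3  4  5
  r  1  0  1  2  3  4
  l  2  1  1  2  2  3
  e  3  2  2  1  2  3
  l  4  3  3  2  1  2
  u  5  4  4  3  2  1
The bottom-right entry gives D[5][5] = 1, so no sequence of fewer than 1 edit works. Backtracking through the table gives one optimal edit sequence (1 edit):
  rlelu → rrelu (sub l→r @2)
Edit distance = 1.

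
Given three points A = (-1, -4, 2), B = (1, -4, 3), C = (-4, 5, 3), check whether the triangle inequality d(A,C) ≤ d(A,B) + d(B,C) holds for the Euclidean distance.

d(A,B) = √(2² + 0² + 1²) = √5 ≈ 2.2361, d(B,C) = √(5² + 9² + 0²) = √106 ≈ 10.2956, d(A,C) = √(3² + 9² + 1²) = √91 ≈ 9.5394.
d(A,C) ≈ 9.5394 ≤ 2.2361 + 10.2956 = 12.5317. Triangle inequality is satisfied.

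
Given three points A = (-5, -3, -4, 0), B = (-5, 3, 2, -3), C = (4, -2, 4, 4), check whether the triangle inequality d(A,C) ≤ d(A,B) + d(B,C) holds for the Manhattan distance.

d(A,B) = 0 + 6 + 6 + 3 = 15, d(B,C) = 9 + 5 + 2 + 7 = 23, d(A,C) = 9 + 1 + 8 + 4 = 22.
d(A,C) = 22 ≤ 15 + 23 = 38. Triangle inequality is satisfied.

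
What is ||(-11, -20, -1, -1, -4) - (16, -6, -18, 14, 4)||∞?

max(|x_i - y_i|) = max(|-11 - 16|, |-20 - (-6)|, |-1 - (-18)|, |-1 - 14|, |-4 - 4|) = max(27, 14, 17, 15, 8) = 27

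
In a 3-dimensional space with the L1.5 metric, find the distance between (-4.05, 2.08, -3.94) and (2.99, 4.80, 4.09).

(Σ|x_i - y_i|^1.5)^(1/1.5) = (|-4.05 - 2.99|^1.5 + |2.08 - 4.8|^1.5 + |-3.94 - 4.09|^1.5)^(1/1.5)
= (7.04^1.5 + 2.72^1.5 + 8.03^1.5)^(1/1.5) ≈ (18.6792 + 4.4859 + 22.7548)^(1/1.5) = (45.9199)^(1/1.5) ≈ 12.8233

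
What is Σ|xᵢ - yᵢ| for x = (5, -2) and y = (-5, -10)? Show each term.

Σ|x_i - y_i| = |5 - (-5)| + |-2 - (-10)| = 10 + 8 = 18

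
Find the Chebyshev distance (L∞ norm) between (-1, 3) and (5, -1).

max(|x_i - y_i|) = max(|-1 - 5|, |3 - (-1)|) = max(6, 4) = 6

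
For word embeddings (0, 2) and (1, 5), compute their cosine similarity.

With u = (0, 2), v = (1, 5):
u·v = 0·1 + 2·5 = 0 + 10 = 10.
|u| = √(0² + 2²) = √4, |v| = √(1² + 5²) = √26, so |u||v| = √(4·26) = √104.
cos θ = (u·v)/(|u||v|) = 10/√104 ≈ 0.9806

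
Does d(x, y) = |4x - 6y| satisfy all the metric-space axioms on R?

No. d fails symmetry: d(3, 4) = |4·3 - 6·4| = |-12| = 12, but d(4, 3) = |4·4 - 6·3| = |-2| = 2. Since 12 ≠ 2, d(x,y) ≠ d(y,x) in general.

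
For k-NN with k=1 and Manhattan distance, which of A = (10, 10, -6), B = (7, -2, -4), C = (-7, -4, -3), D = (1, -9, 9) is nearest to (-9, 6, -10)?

Distances: d(A) = 27, d(B) = 30, d(C) = 19, d(D) = 44. Nearest: C = (-7, -4, -3) with distance 19.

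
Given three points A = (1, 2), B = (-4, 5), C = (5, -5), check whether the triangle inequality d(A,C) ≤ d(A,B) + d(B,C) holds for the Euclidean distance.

d(A,B) = √(5² + 3²) = √34 ≈ 5.831, d(B,C) = √(9² + 10²) = √181 ≈ 13.4536, d(A,C) = √(4² + 7²) = √65 ≈ 8.0623.
d(A,C) ≈ 8.0623 ≤ 5.831 + 13.4536 = 19.2846. Triangle inequality is satisfied.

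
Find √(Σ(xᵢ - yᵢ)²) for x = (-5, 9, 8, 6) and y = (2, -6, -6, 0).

√(Σ(x_i - y_i)²) = √((-5 - 2)² + (9 - (-6))² + (8 - (-6))² + (6 - 0)²)
= √((-7)² + 15² + 14² + 6²) = √(49 + 225 + 196 + 36) = √506 ≈ 22.4944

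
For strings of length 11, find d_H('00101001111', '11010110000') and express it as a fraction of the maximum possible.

Differing positions: 1, 2, 3, 4, 5, 6, 7, 8, 9, 10, 11. Hamming distance = 11. The maximum possible Hamming distance for length-11 strings is 11, so d_H/11 = 11/11 = 1.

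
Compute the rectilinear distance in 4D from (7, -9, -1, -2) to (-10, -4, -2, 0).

Σ|x_i - y_i| = |7 - (-10)| + |-9 - (-4)| + |-1 - (-2)| + |-2 - 0| = 17 + 5 + 1 + 2 = 25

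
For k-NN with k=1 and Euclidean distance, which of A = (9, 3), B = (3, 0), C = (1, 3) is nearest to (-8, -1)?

Distances: d(A) ≈ 17.4642, d(B) ≈ 11.0454, d(C) ≈ 9.8489. Nearest: C = (1, 3) with distance 9.8489.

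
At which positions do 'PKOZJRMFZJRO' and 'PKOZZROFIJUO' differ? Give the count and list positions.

Differing positions: 5, 7, 9, 11. Hamming distance = 4.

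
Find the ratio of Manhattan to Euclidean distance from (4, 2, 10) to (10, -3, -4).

L1 = |4 - 10| + |2 - (-3)| + |10 - (-4)| = 6 + 5 + 14 = 25
L2 = √(6² + 5² + 14²) = √257 ≈ 16.0312
L1 ≥ L2 always (equality iff movement is along one axis); L1 > L2 here.
Ratio L1/L2 = 25/√257 ≈ 1.5595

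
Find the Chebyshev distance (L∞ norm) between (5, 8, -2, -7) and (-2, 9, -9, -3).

max(|x_i - y_i|) = max(|5 - (-2)|, |8 - 9|, |-2 - (-9)|, |-7 - (-3)|) = max(7, 1, 7, 4) = 7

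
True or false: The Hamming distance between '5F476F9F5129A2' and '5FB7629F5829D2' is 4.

Differing positions: 3, 6, 10, 13. Hamming distance = 4, so the claim is true.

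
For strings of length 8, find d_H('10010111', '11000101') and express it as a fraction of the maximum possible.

Differing positions: 2, 4, 7. Hamming distance = 3. The maximum possible Hamming distance for length-8 strings is 8, so d_H/8 = 3/8 = 0.375.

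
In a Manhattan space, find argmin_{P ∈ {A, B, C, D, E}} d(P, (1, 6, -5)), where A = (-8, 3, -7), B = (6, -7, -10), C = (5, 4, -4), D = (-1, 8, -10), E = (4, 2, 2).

Distances: d(A) = 14, d(B) = 23, d(C) = 7, d(D) = 9, d(E) = 14. Nearest: C = (5, 4, -4) with distance 7.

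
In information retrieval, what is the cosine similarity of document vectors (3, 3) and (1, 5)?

With u = (3, 3), v = (1, 5):
u·v = 3·1 + 3·5 = 3 + 15 = 18.
|u| = √(3² + 3²) = √18, |v| = √(1² + 5²) = √26, so |u||v| = √(18·26) = √468.
cos θ = (u·v)/(|u||v|) = 18/√468 ≈ 0.8321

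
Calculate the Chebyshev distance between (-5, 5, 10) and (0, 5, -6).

max(|x_i - y_i|) = max(|-5 - 0|, |5 - 5|, |10 - (-6)|) = max(5, 0, 16) = 16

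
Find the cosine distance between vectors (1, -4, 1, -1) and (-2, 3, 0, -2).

With u = (1, -4, 1, -1), v = (-2, 3, 0, -2):
u·v = 1·(-2) + (-4)·3 + 1·0 + (-1)·(-2) = (-2) + (-12) + 0 + 2 = -12.
|u| = √(1² + (-4)² + 1² + (-1)²) = √19, |v| = √((-2)² + 3² + 0² + (-2)²) = √17, so |u||v| = √(19·17) = √323.
cos θ = (u·v)/(|u||v|) = -12/√323 ≈ -0.6677
Cosine distance = 1 - cos θ ≈ 1 - (-0.6677) = 1.6677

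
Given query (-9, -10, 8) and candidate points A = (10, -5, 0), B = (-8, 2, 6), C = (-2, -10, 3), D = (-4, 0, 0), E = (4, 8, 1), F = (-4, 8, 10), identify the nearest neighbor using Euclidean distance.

Distances: d(A) ≈ 21.2132, d(B) ≈ 12.2066, d(C) ≈ 8.6023, d(D) ≈ 13.7477, d(E) ≈ 23.2809, d(F) ≈ 18.7883. Nearest: C = (-2, -10, 3) with distance 8.6023.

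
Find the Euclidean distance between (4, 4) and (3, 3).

√(Σ(x_i - y_i)²) = √((4 - 3)² + (4 - 3)²)
= √(1² + 1²) = √(1 + 1) = √2 ≈ 1.4142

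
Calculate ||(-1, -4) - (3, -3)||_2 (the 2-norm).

(Σ|x_i - y_i|^2)^(1/2) = (|-1 - 3|^2 + |-4 - (-3)|^2)^(1/2)
= (4^2 + 1^2)^(1/2) = (16 + 1)^(1/2) = (17)^(1/2) ≈ 4.1231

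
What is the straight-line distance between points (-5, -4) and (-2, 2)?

√(Σ(x_i - y_i)²) = √((-5 - (-2))² + (-4 - 2)²)
= √((-3)² + (-6)²) = √(9 + 36) = √45 ≈ 6.7082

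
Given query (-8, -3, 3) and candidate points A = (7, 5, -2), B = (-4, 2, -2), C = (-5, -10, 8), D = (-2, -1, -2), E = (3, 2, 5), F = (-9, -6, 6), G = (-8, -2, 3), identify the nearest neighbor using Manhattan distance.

Distances: d(A) = 28, d(B) = 14, d(C) = 15, d(D) = 13, d(E) = 18, d(F) = 7, d(G) = 1. Nearest: G = (-8, -2, 3) with distance 1.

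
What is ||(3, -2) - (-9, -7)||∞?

max(|x_i - y_i|) = max(|3 - (-9)|, |-2 - (-7)|) = max(12, 5) = 12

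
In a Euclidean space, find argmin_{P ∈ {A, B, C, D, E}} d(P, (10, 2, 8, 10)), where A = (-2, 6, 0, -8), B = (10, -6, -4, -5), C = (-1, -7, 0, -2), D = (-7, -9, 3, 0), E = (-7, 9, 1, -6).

Distances: d(A) ≈ 23.4094, d(B) ≈ 20.8087, d(C) ≈ 20.2485, d(D) ≈ 23.1301, d(E) ≈ 25.3574. Nearest: C = (-1, -7, 0, -2) with distance 20.2485.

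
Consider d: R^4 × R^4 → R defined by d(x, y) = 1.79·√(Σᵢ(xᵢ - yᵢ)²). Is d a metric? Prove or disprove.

Yes. The L2 (Euclidean) norm induces a metric on R^4, and multiplying a metric by a positive constant 1.79 > 0 preserves all four axioms: non-negativity (1.79·||x-y|| ≥ 0), identity (1.79·||x-y|| = 0 ⟺ ||x-y|| = 0 ⟺ x = y), symmetry (||x-y|| = ||y-x||), and the triangle inequality (1.79·||x-z|| ≤ 1.79·||x-y|| + 1.79·||y-z||). So d is a metric.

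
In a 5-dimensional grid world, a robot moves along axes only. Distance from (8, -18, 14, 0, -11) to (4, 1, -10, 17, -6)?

Σ|x_i - y_i| = |8 - 4| + |-18 - 1| + |14 - (-10)| + |0 - 17| + |-11 - (-6)| = 4 + 19 + 24 + 17 + 5 = 69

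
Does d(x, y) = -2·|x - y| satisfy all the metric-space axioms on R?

No. With c = -2 < 0, d fails non-negativity: d(2, 9) = -2·|2 - 9| = -2·7 = -14 < 0.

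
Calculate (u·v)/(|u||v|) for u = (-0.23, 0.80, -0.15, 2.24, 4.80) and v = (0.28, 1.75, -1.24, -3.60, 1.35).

With u = (-0.23, 0.80, -0.15, 2.24, 4.80), v = (0.28, 1.75, -1.24, -3.60, 1.35):
u·v = (-0.23)·0.28 + 0.8·1.75 + (-0.15)·(-1.24) + 2.24·(-3.6) + 4.8·1.35 = (-0.0644) + 1.4 + 0.186 + (-8.064) + 6.48 = -0.0624.
|u| = √((-0.23)² + 0.8² + (-0.15)² + 2.24² + 4.8²) = √(0.0529 + 0.64 + 0.0225 + 5.0176 + 23.04) = √28.773, |v| = √(0.28² + 1.75² + (-1.24)² + (-3.6)² + 1.35²) = √(0.0784 + 3.0625 + 1.5376 + 12.96 + 1.8225) = √19.461.
cos θ = (u·v)/(|u||v|) = -0.0624/(√28.773·√19.461) ≈ -0.0026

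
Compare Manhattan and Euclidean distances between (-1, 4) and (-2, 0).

L1 = |-1 - (-2)| + |4 - 0| = 1 + 4 = 5
L2 = √(1² + 4²) = √17 ≈ 4.1231
L1 ≥ L2 always (equality iff movement is along one axis); L1 > L2 here.
Ratio L1/L2 = 5/√17 ≈ 1.2127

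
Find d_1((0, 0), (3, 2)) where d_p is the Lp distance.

Σ|x_i - y_i| = |0 - 3| + |0 - 2| = 3 + 2 = 5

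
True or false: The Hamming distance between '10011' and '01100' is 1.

Differing positions: 1, 2, 3, 4, 5. Hamming distance = 5, so the claim that d_H = 1 is false.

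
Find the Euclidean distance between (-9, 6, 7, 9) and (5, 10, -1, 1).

√(Σ(x_i - y_i)²) = √((-9 - 5)² + (6 - 10)² + (7 - (-1))² + (9 - 1)²)
= √((-14)² + (-4)² + 8² + 8²) = √(196 + 16 + 64 + 64) = √340 ≈ 18.4391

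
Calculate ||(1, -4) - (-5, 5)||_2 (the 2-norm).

(Σ|x_i - y_i|^2)^(1/2) = (|1 - (-5)|^2 + |-4 - 5|^2)^(1/2)
= (6^2 + 9^2)^(1/2) = (36 + 81)^(1/2) = (117)^(1/2) ≈ 10.8167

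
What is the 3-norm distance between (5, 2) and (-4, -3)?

(Σ|x_i - y_i|^3)^(1/3) = (|5 - (-4)|^3 + |2 - (-3)|^3)^(1/3)
= (9^3 + 5^3)^(1/3) = (729 + 125)^(1/3) = (854)^(1/3) ≈ 9.4875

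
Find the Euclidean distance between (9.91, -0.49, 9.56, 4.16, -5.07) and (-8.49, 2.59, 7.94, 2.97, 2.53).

√(Σ(x_i - y_i)²) = √((9.91 - (-8.49))² + (-0.49 - 2.59)² + (9.56 - 7.94)² + (4.16 - 2.97)² + (-5.07 - 2.53)²)
= √(18.4² + (-3.08)² + 1.62² + 1.19² + (-7.6)²) = √(338.56 + 9.4864 + 2.6244 + 1.4161 + 57.76) = √409.8469 ≈ 20.2447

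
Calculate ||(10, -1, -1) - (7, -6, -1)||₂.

√(Σ(x_i - y_i)²) = √((10 - 7)² + (-1 - (-6))² + (-1 - (-1))²)
= √(3² + 5² + 0²) = √(9 + 25 + 0) = √34 ≈ 5.831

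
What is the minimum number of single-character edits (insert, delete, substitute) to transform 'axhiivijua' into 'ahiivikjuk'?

Let D[i][j] be the edit distance between the first i characters of 'axhiivijua' and the first j characters of 'ahiivikjuk', with D[i][0] = i, D[0][j] = j, and D[i][j] = D[i-1][j-1] if the characters match, else 1 + min(D[i-1][j], D[i][j-1], D[i-1][j-1]). Filling the table (rows: prefixes of 'axhiivijua', columns: prefixes of 'ahiivikjuk'):
     ε  a  h  i  i  v  i  k  j  u  k
  ε  0  1  2  3  4  5  6  7  8  9 10
  a  1  0  1  2  3  4  5  6  7  8  9
  x  2  1  1  2  3  4  5  6  7  8  9
  h  3  2  1  2  3  4  5  6  7  8  9
  i  4  3  2  1  2  3  4  5  6  7  8
  i  5  4  3  2  1  2  3  4  5  6  7
  v  6  5  4  3  2  1  2  3  4  5  6
  i  7  6  5  4  3  2  1  2  3  4  5
  j  8  7  6  5  4  3  2  2  2  3  4
  u  9  8  7  6  5  4  3  3  3  2  3
  a 10  9  8  7  6  5  4  4  4  3  3
The bottom-right entry gives D[10][10] = 3, so no sequence of fewer than 3 edits works. Backtracking through the table gives one optimal edit sequence (3 edits):
  axhiivijua → ahiivijua (del x @2)
  ahiivijua → ahiivikjua (ins k @7)
  ahiivikjua → ahiivikjuk (sub a→k @10)
Edit distance = 3.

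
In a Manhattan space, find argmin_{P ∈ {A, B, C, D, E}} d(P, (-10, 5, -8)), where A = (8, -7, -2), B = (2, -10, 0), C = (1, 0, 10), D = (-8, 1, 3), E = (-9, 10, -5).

Distances: d(A) = 36, d(B) = 35, d(C) = 34, d(D) = 17, d(E) = 9. Nearest: E = (-9, 10, -5) with distance 9.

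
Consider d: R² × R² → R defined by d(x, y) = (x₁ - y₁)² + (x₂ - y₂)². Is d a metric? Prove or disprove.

No. The squared Euclidean distance fails the triangle inequality. Counterexample: x = (0, 0), y = (4, 1), z = (8, 2). d(x,z) = 8² + 2² = 68, but d(x,y) + d(y,z) = (4² + 1²) + (4² + 1²) = 17 + 17 = 34. Since 68 > 34, the triangle inequality is violated. (Note: √d, the ordinary Euclidean distance, IS a metric.)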